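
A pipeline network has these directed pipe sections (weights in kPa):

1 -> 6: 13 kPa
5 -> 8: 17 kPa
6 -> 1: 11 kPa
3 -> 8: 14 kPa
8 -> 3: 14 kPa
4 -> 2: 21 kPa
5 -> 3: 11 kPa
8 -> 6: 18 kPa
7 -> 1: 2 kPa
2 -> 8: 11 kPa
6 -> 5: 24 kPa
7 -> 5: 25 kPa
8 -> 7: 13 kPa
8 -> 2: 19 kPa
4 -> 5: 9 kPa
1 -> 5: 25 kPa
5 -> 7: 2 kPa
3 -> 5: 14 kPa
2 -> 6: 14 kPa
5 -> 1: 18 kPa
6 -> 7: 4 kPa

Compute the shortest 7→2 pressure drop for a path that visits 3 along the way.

69 kPa

Best 7 to 3: 7–5–3 costing 36
Shortest 3→2: 3–8–2 = 33
Total via 3: 36 + 33 = 69 kPa.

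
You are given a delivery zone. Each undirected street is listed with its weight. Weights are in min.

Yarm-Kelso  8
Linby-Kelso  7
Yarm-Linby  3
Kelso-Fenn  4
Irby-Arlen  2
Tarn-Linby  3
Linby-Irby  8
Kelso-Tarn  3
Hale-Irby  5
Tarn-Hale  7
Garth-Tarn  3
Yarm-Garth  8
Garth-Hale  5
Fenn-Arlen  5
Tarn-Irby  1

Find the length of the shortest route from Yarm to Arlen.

9 min

Settle nodes by increasing distance from Yarm:
Yarm: 0
Linby: 3  (via Yarm)
Tarn: 6  (via Linby)
Irby: 7  (via Tarn)
Kelso: 8  (via Yarm)
Garth: 8  (via Yarm)
Arlen: 9  (via Irby)
Shortest route: Yarm → Linby → Tarn → Irby → Arlen = 9 min.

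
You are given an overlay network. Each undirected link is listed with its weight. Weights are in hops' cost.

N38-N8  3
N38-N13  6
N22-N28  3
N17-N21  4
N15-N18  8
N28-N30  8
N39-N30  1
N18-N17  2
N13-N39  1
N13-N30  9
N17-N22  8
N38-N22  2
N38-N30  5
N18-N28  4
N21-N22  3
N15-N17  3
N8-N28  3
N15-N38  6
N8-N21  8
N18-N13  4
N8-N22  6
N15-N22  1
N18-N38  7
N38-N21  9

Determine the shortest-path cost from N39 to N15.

9 hops' cost

Settle nodes by increasing distance from N39:
N39: 0
N13: 1  (via N39)
N30: 1  (via N39)
N18: 5  (via N13)
N38: 6  (via N30)
N17: 7  (via N18)
N22: 8  (via N38)
N15: 9  (via N22)
Shortest route: N39 → N30 → N38 → N22 → N15 = 9 hops' cost.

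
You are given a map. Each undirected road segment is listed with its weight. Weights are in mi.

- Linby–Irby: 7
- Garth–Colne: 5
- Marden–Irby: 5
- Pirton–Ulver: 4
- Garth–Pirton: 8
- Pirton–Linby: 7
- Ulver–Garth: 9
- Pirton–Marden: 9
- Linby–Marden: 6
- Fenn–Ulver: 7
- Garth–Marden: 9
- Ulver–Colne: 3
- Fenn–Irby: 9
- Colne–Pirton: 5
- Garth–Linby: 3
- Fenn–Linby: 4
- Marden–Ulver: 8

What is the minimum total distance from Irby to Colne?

Running Dijkstra from Irby:
Irby: 0
Marden: 5  (via Irby)
Linby: 7  (via Irby)
Fenn: 9  (via Irby)
Garth: 10  (via Linby)
Ulver: 13  (via Marden)
Pirton: 14  (via Marden)
Colne: 15  (via Garth)
Shortest route: Irby → Linby → Garth → Colne = 15 mi.

15 mi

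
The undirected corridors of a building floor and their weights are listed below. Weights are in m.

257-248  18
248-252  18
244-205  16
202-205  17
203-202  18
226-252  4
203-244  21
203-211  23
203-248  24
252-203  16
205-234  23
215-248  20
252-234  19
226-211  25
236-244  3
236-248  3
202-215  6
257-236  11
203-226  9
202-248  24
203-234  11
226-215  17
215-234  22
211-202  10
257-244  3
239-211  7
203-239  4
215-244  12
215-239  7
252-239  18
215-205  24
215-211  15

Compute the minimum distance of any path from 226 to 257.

Settle nodes by increasing distance from 226:
226: 0
252: 4  (via 226)
203: 9  (via 226)
239: 13  (via 203)
215: 17  (via 226)
234: 20  (via 203)
211: 20  (via 239)
248: 22  (via 252)
202: 23  (via 215)
236: 25  (via 248)
244: 28  (via 236)
257: 31  (via 244)
Shortest route: 226 → 252 → 248 → 236 → 244 → 257 = 31 m.

31 m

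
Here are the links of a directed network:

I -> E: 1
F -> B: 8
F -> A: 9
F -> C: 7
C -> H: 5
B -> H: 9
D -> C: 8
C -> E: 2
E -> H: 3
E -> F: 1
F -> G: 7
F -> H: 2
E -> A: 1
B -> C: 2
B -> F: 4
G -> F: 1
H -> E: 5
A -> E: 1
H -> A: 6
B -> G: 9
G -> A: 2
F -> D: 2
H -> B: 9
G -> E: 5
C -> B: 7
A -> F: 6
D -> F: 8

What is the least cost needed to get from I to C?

Compare a few routes:
I - E - F - D - C: 1+1+2+8 = 12
I - E - F - C: 1+1+7 = 9
Cheapest is I - E - F - C at 9.

9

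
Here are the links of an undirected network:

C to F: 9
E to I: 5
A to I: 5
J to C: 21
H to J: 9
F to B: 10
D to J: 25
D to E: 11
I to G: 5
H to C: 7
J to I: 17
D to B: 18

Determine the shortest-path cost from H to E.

31

Compare a few routes:
H → C → J → I → E: 7+21+17+5 = 50
H → C → F → B → D → E: 7+9+10+18+11 = 55
H → J → D → E: 9+25+11 = 45
H → J → I → E: 9+17+5 = 31
The minimum is 31 via H → J → I → E.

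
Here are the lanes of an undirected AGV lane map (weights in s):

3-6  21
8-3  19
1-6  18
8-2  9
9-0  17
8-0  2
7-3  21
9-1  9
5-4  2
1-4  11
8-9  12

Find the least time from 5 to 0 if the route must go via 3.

73 s

Best 5 to 3: 5–4–1–6–3 costing 52
Best 3 to 0: 3–8–0 costing 21
Total via 3: 52 + 21 = 73 s.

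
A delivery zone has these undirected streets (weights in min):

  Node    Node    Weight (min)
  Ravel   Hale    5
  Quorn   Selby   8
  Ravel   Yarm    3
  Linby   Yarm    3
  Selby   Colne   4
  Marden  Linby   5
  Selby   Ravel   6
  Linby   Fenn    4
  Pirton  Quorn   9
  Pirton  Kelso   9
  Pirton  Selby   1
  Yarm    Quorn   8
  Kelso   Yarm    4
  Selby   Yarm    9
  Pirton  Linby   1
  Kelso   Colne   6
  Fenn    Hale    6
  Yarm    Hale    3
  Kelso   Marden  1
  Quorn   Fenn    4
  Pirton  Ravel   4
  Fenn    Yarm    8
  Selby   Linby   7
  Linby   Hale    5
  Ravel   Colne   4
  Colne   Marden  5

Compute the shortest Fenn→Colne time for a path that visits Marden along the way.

14 min

Shortest Fenn→Marden: Fenn–Linby–Marden = 9
Shortest Marden→Colne: Marden–Colne = 5
Total via Marden: 9 + 5 = 14 min.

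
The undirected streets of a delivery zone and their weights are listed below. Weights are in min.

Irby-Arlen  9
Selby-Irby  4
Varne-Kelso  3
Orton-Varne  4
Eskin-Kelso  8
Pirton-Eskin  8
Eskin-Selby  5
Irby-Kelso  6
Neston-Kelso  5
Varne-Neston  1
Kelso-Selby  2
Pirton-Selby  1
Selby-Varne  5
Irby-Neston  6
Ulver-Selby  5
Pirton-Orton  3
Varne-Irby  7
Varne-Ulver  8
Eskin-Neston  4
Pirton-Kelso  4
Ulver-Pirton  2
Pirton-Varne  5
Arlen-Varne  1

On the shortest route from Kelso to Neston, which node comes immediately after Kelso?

Varne

Candidate routes:
Kelso → Selby → Varne → Neston: 2+5+1 = 8
Kelso → Neston: 5 = 5
Kelso → Varne → Neston: 3+1 = 4
Cheapest is Kelso → Varne → Neston at 4 min.
So from Kelso the first move is to Varne.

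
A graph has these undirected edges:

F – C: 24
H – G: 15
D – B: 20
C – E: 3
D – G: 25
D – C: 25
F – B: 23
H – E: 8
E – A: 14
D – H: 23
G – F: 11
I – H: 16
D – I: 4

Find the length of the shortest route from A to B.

62

Enumerating some paths:
A → E → C → D → B: 14+3+25+20 = 62
A → E → C → F → B: 14+3+24+23 = 64
The minimum is 62 via A → E → C → D → B.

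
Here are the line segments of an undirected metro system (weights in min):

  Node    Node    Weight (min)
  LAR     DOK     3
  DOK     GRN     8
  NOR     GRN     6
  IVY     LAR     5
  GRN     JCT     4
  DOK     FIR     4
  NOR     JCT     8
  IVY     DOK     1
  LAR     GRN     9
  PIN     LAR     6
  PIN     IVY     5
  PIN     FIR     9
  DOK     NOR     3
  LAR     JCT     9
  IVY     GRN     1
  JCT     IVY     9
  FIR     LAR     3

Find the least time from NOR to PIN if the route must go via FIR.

16 min

Best NOR to FIR: NOR → DOK → FIR costing 7
Shortest FIR→PIN: FIR → PIN = 9
Total via FIR: 7 + 9 = 16 min.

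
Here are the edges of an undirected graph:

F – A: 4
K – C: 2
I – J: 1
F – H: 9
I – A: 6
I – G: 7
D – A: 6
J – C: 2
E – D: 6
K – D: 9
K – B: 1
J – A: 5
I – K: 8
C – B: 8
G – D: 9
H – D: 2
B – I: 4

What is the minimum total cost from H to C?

Running Dijkstra from H:
H: 0
D: 2  (via H)
A: 8  (via D)
E: 8  (via D)
F: 9  (via H)
G: 11  (via D)
K: 11  (via D)
B: 12  (via K)
C: 13  (via K)
Shortest route: H → D → K → C = 13.

13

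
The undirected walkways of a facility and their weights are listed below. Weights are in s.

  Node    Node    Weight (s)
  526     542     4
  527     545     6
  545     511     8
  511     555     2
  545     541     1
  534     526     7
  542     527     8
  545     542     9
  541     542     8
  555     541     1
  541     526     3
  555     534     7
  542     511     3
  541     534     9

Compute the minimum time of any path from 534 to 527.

15 s

Compare a few routes:
534–541–545–527: 9+1+6 = 16
534–526–541–545–527: 7+3+1+6 = 17
534–526–542–527: 7+4+8 = 19
534–555–541–545–527: 7+1+1+6 = 15
The minimum is 15 s via 534–555–541–545–527.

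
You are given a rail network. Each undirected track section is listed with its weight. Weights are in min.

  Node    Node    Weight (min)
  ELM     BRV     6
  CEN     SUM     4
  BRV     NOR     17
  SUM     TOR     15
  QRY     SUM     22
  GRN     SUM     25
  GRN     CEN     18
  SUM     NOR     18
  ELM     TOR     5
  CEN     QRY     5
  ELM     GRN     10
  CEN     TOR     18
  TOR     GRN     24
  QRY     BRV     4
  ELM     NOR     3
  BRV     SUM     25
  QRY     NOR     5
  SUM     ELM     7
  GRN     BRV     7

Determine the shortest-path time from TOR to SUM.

Compare a few routes:
TOR → SUM: 15 = 15
TOR → ELM → SUM: 5+7 = 12
The minimum is 12 min via TOR → ELM → SUM.

12 min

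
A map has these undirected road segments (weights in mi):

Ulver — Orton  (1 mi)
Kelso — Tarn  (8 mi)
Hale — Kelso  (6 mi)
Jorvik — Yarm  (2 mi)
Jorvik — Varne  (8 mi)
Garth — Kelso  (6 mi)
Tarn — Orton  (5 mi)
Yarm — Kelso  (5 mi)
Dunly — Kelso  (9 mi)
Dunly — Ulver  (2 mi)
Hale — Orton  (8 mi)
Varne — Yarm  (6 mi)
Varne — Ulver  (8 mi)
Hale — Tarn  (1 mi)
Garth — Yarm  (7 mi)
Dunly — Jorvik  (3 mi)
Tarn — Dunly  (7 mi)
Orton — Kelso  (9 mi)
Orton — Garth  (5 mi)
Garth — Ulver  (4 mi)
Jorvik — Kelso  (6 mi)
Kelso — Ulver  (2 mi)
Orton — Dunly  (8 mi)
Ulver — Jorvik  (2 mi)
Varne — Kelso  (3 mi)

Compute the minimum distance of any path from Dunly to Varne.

7 mi

Compare a few routes:
Dunly → Jorvik → Ulver → Kelso → Varne: 3+2+2+3 = 10
Dunly → Ulver → Varne: 2+8 = 10
Dunly → Ulver → Kelso → Varne: 2+2+3 = 7
Cheapest is Dunly → Ulver → Kelso → Varne at 7 mi.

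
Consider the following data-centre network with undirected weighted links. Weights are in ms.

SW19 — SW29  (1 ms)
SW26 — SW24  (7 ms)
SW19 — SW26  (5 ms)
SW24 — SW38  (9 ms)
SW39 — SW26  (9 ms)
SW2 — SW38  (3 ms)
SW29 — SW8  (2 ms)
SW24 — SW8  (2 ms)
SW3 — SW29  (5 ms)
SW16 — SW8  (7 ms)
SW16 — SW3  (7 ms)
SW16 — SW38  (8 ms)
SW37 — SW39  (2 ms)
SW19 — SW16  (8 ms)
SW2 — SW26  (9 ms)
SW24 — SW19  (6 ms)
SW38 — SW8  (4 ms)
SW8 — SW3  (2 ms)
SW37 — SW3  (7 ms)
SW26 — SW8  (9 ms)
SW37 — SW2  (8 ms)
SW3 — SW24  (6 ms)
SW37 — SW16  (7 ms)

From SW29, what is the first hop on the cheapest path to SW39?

Enumerating some paths:
SW29 - SW8 - SW3 - SW37 - SW39: 2+2+7+2 = 13
SW29 - SW19 - SW26 - SW39: 1+5+9 = 15
SW29 - SW3 - SW37 - SW39: 5+7+2 = 14
The minimum is 13 ms via SW29 - SW8 - SW3 - SW37 - SW39.
So from SW29 the first move is to SW8.

SW8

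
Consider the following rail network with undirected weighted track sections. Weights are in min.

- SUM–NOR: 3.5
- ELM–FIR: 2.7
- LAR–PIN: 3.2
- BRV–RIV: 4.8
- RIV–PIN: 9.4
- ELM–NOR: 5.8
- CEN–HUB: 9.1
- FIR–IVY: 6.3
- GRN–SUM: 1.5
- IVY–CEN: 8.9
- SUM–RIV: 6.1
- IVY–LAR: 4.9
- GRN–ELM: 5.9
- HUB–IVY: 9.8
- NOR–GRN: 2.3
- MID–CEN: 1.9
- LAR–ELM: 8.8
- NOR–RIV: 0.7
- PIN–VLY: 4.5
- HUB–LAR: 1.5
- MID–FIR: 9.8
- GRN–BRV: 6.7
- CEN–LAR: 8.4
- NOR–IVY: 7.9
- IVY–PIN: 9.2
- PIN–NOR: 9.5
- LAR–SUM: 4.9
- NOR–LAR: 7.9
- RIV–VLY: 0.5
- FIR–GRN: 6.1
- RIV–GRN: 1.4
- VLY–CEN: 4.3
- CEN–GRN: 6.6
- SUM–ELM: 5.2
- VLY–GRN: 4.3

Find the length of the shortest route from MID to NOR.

7.4 min

Enumerating some paths:
MID → CEN → VLY → RIV → NOR: 1.9+4.3+0.5+0.7 = 7.4
MID → CEN → VLY → RIV → GRN → NOR: 1.9+4.3+0.5+1.4+2.3 = 10.4
The minimum is 7.4 min via MID → CEN → VLY → RIV → NOR.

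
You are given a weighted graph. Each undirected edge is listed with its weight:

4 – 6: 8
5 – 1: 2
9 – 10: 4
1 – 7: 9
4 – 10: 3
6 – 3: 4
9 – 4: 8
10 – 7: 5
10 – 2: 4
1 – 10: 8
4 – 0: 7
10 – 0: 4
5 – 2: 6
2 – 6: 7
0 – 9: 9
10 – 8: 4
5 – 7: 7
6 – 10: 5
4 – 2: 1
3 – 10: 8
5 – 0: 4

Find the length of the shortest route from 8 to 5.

12

Running Dijkstra from 8:
8: 0
10: 4  (via 8)
4: 7  (via 10)
0: 8  (via 10)
2: 8  (via 10)
9: 8  (via 10)
6: 9  (via 10)
7: 9  (via 10)
1: 12  (via 10)
3: 12  (via 10)
5: 12  (via 0)
Shortest route: 8 → 10 → 0 → 5 = 12.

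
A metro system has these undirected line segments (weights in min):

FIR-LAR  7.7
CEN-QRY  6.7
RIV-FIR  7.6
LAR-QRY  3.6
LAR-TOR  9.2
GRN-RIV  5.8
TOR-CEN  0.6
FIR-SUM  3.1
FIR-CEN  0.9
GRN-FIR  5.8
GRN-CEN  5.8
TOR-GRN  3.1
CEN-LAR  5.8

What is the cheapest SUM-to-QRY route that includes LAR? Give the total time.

Best SUM to LAR: SUM → FIR → CEN → LAR costing 9.8
Shortest LAR→QRY: LAR → QRY = 3.6
Total via LAR: 9.8 + 3.6 = 13.4 min.

13.4 min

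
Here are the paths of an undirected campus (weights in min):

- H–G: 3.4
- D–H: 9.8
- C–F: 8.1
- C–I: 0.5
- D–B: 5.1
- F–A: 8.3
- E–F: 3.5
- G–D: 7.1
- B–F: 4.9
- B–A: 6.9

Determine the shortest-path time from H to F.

Shortest distances from H:
H: 0
G: 3.4  (via H)
D: 9.8  (via H)
B: 14.9  (via D)
F: 19.8  (via B)
Shortest route: H–D–B–F = 19.8 min.

19.8 min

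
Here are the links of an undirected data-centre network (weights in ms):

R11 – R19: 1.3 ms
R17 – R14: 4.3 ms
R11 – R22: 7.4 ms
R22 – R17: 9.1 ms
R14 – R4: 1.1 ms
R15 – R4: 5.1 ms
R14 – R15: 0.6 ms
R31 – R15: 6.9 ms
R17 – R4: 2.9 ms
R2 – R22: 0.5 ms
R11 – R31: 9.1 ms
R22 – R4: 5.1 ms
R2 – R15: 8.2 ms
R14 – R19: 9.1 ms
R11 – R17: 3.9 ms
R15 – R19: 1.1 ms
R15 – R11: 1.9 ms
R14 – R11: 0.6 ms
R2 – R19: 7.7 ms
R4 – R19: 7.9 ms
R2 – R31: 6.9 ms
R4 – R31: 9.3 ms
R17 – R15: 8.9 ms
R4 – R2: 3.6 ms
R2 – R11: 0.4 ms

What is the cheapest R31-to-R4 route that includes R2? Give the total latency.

9 ms

Shortest R31→R2: R31–R2 = 6.9
Best R2 to R4: R2–R11–R14–R4 costing 2.1
Total via R2: 6.9 + 2.1 = 9 ms.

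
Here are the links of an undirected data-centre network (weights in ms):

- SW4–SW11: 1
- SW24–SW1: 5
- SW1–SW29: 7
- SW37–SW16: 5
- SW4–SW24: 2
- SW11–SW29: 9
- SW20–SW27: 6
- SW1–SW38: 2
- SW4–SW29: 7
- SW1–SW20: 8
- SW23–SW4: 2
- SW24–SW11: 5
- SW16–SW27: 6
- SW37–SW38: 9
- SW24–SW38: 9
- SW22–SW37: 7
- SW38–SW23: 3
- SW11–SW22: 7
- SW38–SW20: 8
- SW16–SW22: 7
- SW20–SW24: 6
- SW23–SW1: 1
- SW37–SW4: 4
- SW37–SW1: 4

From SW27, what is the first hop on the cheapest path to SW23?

Candidate routes:
SW27–SW16–SW37–SW1–SW23: 6+5+4+1 = 16
SW27–SW20–SW24–SW4–SW23: 6+6+2+2 = 16
SW27–SW20–SW1–SW23: 6+8+1 = 15
Cheapest is SW27–SW20–SW1–SW23 at 15 ms.
So from SW27 the first move is to SW20.

SW20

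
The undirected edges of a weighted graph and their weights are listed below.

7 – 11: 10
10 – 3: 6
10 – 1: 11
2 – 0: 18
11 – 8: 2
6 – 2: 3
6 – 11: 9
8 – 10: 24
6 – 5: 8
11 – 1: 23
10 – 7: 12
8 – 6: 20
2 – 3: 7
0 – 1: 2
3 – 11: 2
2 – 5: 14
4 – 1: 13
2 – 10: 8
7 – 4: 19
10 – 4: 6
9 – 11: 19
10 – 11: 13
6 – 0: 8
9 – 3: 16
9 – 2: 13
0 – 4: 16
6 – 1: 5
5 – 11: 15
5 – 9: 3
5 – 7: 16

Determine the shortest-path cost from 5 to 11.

Candidate routes:
5–6–2–3–11: 8+3+7+2 = 20
5–11: 15 = 15
5–6–11: 8+9 = 17
5–9–3–11: 3+16+2 = 21
The minimum is 15 via 5–11.

15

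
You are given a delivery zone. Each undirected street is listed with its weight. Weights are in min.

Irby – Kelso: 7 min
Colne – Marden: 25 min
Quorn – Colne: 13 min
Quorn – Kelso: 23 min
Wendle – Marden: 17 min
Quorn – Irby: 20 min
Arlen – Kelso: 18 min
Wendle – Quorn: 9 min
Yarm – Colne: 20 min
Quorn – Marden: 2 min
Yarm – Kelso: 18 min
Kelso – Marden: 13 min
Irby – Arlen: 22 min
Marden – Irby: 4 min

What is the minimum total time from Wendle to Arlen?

37 min

Candidate routes:
Wendle → Quorn → Marden → Irby → Kelso → Arlen: 9+2+4+7+18 = 40
Wendle → Quorn → Marden → Irby → Arlen: 9+2+4+22 = 37
Cheapest is Wendle → Quorn → Marden → Irby → Arlen at 37 min.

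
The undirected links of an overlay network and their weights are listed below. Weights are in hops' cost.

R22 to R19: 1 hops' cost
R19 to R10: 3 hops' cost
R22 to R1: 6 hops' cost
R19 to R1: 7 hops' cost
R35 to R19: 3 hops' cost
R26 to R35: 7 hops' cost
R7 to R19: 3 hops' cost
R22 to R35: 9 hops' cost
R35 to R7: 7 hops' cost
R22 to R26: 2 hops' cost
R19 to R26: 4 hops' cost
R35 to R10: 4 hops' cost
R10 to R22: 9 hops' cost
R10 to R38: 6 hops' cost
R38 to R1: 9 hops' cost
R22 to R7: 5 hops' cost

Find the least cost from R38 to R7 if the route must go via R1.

19 hops' cost

Best R38 to R1: R38–R1 costing 9
Best R1 to R7: R1–R19–R7 costing 10
Total via R1: 9 + 10 = 19 hops' cost.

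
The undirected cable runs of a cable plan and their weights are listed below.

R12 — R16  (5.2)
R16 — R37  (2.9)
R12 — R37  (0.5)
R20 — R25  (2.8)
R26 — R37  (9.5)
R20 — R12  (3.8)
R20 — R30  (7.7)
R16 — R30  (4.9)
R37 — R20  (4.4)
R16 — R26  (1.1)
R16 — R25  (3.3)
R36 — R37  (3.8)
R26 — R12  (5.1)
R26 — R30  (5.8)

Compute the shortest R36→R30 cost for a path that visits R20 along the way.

Shortest R36→R20: R36 → R37 → R12 → R20 = 8.1
Shortest R20→R30: R20 → R30 = 7.7
Total via R20: 8.1 + 7.7 = 15.8.

15.8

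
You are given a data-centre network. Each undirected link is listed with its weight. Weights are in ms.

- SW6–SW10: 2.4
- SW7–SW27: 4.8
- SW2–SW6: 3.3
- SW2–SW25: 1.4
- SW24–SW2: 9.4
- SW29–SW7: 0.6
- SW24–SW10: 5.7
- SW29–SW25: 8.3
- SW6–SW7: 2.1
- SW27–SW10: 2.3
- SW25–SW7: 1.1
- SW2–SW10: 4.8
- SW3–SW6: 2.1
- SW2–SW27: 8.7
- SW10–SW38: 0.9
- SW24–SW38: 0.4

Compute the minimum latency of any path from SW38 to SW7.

Settle nodes by increasing distance from SW38:
SW38: 0
SW24: 0.4  (via SW38)
SW10: 0.9  (via SW38)
SW27: 3.2  (via SW10)
SW6: 3.3  (via SW10)
SW7: 5.4  (via SW6)
Shortest route: SW38 → SW10 → SW6 → SW7 = 5.4 ms.

5.4 ms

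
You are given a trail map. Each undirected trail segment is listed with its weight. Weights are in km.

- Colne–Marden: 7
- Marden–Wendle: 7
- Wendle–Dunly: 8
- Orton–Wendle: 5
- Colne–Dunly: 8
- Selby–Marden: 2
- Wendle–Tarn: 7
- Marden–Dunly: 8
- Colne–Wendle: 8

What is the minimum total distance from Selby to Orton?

14 km

Compare a few routes:
Selby–Marden–Dunly–Wendle–Orton: 2+8+8+5 = 23
Selby–Marden–Wendle–Orton: 2+7+5 = 14
Selby–Marden–Colne–Wendle–Orton: 2+7+8+5 = 22
Cheapest is Selby–Marden–Wendle–Orton at 14 km.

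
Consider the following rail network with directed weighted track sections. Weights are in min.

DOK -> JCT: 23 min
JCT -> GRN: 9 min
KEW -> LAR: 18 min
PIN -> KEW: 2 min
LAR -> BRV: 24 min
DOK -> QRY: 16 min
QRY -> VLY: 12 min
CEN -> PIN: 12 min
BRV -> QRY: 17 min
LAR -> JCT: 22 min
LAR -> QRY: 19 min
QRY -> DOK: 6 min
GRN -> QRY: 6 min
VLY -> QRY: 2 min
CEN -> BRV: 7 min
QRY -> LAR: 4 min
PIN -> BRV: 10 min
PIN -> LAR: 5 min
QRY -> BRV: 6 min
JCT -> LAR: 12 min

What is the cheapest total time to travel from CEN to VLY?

Enumerating some paths:
CEN–BRV–QRY–VLY: 7+17+12 = 36
CEN–PIN–KEW–LAR–QRY–VLY: 12+2+18+19+12 = 63
CEN–PIN–BRV–QRY–VLY: 12+10+17+12 = 51
CEN–PIN–LAR–QRY–VLY: 12+5+19+12 = 48
The minimum is 36 min via CEN–BRV–QRY–VLY.

36 min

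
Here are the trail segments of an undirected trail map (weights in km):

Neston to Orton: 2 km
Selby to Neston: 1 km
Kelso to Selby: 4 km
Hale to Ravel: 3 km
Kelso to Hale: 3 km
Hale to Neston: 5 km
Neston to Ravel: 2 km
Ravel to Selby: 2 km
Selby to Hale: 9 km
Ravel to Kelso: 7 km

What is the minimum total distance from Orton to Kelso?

7 km

Settle nodes by increasing distance from Orton:
Orton: 0
Neston: 2  (via Orton)
Selby: 3  (via Neston)
Ravel: 4  (via Neston)
Kelso: 7  (via Selby)
Shortest route: Orton–Neston–Selby–Kelso = 7 km.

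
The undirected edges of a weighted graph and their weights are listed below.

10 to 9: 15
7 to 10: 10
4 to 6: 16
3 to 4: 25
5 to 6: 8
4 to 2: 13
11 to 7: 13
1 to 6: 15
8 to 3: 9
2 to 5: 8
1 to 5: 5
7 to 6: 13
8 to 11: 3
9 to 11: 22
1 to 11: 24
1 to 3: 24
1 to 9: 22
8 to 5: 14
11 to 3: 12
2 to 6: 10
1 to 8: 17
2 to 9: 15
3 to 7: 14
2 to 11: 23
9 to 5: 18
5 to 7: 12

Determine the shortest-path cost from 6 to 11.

Running Dijkstra from 6:
6: 0
5: 8  (via 6)
2: 10  (via 6)
1: 13  (via 5)
7: 13  (via 6)
4: 16  (via 6)
8: 22  (via 5)
10: 23  (via 7)
9: 25  (via 2)
11: 25  (via 8)
Shortest route: 6–5–8–11 = 25.

25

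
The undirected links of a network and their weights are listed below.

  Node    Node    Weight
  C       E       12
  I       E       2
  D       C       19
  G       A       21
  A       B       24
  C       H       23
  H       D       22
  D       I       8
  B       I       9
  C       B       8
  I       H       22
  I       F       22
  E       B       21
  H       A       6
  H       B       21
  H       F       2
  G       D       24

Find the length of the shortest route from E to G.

Compare a few routes:
E - I - F - H - A - G: 2+22+2+6+21 = 53
E - I - H - A - G: 2+22+6+21 = 51
E - I - D - G: 2+8+24 = 34
Cheapest is E - I - D - G at 34.

34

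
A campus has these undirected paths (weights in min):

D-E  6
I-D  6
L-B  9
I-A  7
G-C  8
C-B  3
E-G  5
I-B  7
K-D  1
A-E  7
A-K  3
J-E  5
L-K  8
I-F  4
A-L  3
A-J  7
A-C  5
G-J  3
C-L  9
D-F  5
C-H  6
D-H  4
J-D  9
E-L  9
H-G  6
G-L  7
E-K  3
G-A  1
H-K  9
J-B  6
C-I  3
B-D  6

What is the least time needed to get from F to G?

10 min

Settle nodes by increasing distance from F:
F: 0
I: 4  (via F)
D: 5  (via F)
K: 6  (via D)
C: 7  (via I)
A: 9  (via K)
E: 9  (via K)
H: 9  (via D)
B: 10  (via C)
G: 10  (via A)
Shortest route: F–D–K–A–G = 10 min.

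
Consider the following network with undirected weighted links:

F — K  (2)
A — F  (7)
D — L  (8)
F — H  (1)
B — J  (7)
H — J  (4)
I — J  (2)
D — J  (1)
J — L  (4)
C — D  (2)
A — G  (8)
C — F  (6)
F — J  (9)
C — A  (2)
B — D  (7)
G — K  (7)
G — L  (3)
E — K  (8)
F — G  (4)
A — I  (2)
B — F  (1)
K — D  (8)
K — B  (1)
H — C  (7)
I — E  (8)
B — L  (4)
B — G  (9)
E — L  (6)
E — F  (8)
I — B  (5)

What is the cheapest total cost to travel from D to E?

11

Candidate routes:
D - J - I - E: 1+2+8 = 11
D - C - A - I - E: 2+2+2+8 = 14
Cheapest is D - J - I - E at 11.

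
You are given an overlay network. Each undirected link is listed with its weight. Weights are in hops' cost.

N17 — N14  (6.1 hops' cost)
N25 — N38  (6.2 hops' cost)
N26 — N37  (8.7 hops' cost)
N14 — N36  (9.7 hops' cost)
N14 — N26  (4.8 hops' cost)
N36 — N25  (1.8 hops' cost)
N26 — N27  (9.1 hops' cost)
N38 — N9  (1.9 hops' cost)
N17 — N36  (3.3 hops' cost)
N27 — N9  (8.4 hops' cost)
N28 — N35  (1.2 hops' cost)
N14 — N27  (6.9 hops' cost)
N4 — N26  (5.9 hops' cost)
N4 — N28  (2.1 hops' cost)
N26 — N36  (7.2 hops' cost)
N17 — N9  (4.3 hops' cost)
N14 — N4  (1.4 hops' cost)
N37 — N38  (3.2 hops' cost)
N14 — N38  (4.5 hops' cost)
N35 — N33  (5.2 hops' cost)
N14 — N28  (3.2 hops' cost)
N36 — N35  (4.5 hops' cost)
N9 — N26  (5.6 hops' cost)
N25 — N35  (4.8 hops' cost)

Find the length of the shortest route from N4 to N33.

Shortest distances from N4:
N4: 0
N14: 1.4  (via N4)
N28: 2.1  (via N4)
N35: 3.3  (via N28)
N26: 5.9  (via N4)
N38: 5.9  (via N14)
N17: 7.5  (via N14)
N9: 7.8  (via N38)
N36: 7.8  (via N35)
N25: 8.1  (via N35)
N27: 8.3  (via N14)
N33: 8.5  (via N35)
Shortest route: N4 → N28 → N35 → N33 = 8.5 hops' cost.

8.5 hops' cost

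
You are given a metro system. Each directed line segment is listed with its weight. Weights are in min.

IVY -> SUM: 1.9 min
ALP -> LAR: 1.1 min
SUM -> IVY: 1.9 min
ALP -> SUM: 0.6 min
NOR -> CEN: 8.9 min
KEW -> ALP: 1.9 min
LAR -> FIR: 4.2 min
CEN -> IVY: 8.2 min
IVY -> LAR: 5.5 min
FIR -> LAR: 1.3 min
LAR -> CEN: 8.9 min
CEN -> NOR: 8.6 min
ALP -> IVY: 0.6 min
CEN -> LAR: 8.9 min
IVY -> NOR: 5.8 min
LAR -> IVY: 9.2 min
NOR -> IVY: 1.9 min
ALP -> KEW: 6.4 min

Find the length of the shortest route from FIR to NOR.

Running Dijkstra from FIR:
FIR: 0
LAR: 1.3  (via FIR)
CEN: 10.2  (via LAR)
IVY: 10.5  (via LAR)
SUM: 12.4  (via IVY)
NOR: 16.3  (via IVY)
Shortest route: FIR → LAR → IVY → NOR = 16.3 min.

16.3 min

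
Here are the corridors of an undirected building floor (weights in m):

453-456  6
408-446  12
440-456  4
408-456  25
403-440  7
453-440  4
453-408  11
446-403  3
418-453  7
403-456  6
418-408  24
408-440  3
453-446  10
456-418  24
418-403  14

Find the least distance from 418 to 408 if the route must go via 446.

Best 418 to 446: 418 → 453 → 446 costing 17
Shortest 446→408: 446 → 408 = 12
Total via 446: 17 + 12 = 29 m.

29 m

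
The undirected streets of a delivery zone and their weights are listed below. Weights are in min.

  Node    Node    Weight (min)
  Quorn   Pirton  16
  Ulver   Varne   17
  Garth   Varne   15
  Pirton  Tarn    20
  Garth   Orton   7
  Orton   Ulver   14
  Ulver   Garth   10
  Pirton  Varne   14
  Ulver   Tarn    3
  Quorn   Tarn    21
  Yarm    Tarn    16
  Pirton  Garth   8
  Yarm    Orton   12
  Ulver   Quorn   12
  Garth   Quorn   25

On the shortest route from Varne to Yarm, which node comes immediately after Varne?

Garth

Enumerating some paths:
Varne - Pirton - Garth - Orton - Yarm: 14+8+7+12 = 41
Varne - Garth - Orton - Yarm: 15+7+12 = 34
Varne - Ulver - Orton - Yarm: 17+14+12 = 43
Varne - Ulver - Tarn - Yarm: 17+3+16 = 36
Cheapest is Varne - Garth - Orton - Yarm at 34 min.
So from Varne the first move is to Garth.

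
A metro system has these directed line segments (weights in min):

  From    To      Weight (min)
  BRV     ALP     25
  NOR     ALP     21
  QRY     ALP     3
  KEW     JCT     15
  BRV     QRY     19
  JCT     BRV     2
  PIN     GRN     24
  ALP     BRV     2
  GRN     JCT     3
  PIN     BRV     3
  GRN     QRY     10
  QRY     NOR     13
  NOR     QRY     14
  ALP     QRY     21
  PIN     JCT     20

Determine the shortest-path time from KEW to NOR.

49 min

Candidate routes:
KEW–JCT–BRV–ALP–QRY–NOR: 15+2+25+21+13 = 76
KEW–JCT–BRV–QRY–NOR: 15+2+19+13 = 49
Cheapest is KEW–JCT–BRV–QRY–NOR at 49 min.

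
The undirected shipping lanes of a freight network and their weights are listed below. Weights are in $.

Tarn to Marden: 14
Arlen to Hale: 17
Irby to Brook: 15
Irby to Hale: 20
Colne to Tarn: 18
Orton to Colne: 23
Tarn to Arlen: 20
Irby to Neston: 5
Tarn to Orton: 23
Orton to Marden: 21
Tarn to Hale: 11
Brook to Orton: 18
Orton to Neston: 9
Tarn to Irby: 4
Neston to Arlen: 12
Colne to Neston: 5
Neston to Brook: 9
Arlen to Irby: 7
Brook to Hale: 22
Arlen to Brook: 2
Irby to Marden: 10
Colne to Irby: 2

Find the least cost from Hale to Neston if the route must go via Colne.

Best Hale to Colne: Hale → Tarn → Irby → Colne costing 17
Shortest Colne→Neston: Colne → Neston = 5
Total via Colne: 17 + 5 = $22.

$22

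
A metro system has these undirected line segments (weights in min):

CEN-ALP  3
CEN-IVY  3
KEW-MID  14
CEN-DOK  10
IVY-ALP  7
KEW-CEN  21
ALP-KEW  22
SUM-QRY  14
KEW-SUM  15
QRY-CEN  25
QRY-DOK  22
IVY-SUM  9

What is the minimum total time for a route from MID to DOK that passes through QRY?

65 min

Shortest MID→QRY: MID–KEW–SUM–QRY = 43
Shortest QRY→DOK: QRY–DOK = 22
Total via QRY: 43 + 22 = 65 min.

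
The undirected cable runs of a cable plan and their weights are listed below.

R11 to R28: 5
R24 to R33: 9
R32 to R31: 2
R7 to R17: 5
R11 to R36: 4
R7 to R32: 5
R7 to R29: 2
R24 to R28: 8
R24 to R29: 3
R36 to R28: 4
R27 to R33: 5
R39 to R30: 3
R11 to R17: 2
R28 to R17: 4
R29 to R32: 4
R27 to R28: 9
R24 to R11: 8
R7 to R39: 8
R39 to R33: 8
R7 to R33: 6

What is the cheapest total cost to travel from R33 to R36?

Enumerating some paths:
R33–R7–R17–R28–R36: 6+5+4+4 = 19
R33–R7–R17–R11–R36: 6+5+2+4 = 17
R33–R27–R28–R36: 5+9+4 = 18
The minimum is 17 via R33–R7–R17–R11–R36.

17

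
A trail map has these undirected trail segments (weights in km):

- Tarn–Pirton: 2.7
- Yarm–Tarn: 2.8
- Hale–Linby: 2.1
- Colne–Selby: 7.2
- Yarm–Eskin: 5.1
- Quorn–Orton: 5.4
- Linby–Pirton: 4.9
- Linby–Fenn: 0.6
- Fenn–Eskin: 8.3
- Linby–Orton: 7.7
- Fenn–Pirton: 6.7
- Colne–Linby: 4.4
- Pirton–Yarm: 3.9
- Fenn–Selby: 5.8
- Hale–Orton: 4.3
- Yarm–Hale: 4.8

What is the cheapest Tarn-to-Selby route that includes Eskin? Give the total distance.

22 km

Best Tarn to Eskin: Tarn → Yarm → Eskin costing 7.9
Shortest Eskin→Selby: Eskin → Fenn → Selby = 14.1
Total via Eskin: 7.9 + 14.1 = 22 km.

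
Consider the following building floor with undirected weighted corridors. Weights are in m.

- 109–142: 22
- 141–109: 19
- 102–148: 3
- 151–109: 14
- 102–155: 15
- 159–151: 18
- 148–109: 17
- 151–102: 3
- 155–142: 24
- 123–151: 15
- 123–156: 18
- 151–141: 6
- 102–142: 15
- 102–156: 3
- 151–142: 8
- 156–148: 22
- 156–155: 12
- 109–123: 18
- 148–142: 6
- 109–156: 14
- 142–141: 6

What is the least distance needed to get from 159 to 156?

24 m

Running Dijkstra from 159:
159: 0
151: 18  (via 159)
102: 21  (via 151)
148: 24  (via 102)
141: 24  (via 151)
156: 24  (via 102)
Shortest route: 159 → 151 → 102 → 156 = 24 m.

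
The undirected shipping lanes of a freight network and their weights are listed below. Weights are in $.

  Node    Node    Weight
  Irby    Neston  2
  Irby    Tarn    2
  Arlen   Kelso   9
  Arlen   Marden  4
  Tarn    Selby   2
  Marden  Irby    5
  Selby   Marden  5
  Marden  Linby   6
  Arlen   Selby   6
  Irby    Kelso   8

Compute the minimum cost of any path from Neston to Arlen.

$11

Candidate routes:
Neston–Irby–Tarn–Selby–Arlen: 2+2+2+6 = 12
Neston–Irby–Tarn–Selby–Marden–Arlen: 2+2+2+5+4 = 15
Neston–Irby–Marden–Arlen: 2+5+4 = 11
Cheapest is Neston–Irby–Marden–Arlen at $11.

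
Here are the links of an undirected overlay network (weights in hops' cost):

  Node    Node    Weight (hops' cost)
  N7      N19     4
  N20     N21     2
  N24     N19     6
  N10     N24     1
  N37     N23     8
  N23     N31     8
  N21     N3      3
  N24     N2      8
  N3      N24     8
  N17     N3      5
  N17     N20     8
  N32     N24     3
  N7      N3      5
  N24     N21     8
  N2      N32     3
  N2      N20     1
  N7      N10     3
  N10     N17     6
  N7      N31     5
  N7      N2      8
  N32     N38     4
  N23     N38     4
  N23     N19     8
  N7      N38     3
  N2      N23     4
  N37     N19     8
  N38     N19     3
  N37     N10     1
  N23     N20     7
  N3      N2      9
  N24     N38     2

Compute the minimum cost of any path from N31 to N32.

12 hops' cost

Settle nodes by increasing distance from N31:
N31: 0
N7: 5  (via N31)
N10: 8  (via N7)
N38: 8  (via N7)
N23: 8  (via N31)
N24: 9  (via N10)
N37: 9  (via N10)
N19: 9  (via N7)
N3: 10  (via N7)
N2: 12  (via N23)
N32: 12  (via N38)
Shortest route: N31–N7–N38–N32 = 12 hops' cost.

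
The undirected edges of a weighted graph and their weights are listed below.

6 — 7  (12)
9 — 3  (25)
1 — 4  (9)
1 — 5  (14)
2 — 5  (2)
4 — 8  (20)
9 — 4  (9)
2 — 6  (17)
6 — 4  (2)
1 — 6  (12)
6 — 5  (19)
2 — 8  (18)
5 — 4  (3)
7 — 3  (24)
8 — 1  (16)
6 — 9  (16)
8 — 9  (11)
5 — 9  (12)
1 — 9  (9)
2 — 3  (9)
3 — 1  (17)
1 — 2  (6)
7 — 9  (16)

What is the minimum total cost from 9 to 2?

14

Candidate routes:
9 → 5 → 2: 12+2 = 14
9 → 1 → 2: 9+6 = 15
The minimum is 14 via 9 → 5 → 2.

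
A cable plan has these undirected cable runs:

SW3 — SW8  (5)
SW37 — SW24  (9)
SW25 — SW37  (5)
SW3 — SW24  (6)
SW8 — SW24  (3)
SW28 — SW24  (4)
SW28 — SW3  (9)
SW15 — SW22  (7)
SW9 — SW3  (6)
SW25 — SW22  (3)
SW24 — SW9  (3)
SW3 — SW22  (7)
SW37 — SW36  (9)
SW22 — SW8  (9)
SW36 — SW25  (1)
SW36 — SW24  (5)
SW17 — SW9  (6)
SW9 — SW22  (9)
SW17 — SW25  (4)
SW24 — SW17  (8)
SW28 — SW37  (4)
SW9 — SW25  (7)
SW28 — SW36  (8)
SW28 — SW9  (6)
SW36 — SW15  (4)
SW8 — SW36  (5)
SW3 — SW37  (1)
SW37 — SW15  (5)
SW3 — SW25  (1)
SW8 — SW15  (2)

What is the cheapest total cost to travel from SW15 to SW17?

9

Compare a few routes:
SW15 - SW37 - SW3 - SW25 - SW17: 5+1+1+4 = 11
SW15 - SW36 - SW25 - SW17: 4+1+4 = 9
The minimum is 9 via SW15 - SW36 - SW25 - SW17.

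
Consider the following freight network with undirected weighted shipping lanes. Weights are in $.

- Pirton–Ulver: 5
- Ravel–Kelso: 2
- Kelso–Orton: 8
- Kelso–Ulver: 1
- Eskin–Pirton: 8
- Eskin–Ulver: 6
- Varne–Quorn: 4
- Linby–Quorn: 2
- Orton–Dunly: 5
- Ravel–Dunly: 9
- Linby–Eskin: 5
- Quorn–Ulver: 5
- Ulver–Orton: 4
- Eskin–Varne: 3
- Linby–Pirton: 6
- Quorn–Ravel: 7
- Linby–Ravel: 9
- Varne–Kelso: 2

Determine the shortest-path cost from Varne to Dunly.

Enumerating some paths:
Varne - Eskin - Ulver - Orton - Dunly: 3+6+4+5 = 18
Varne - Kelso - Orton - Dunly: 2+8+5 = 15
Varne - Kelso - Ravel - Dunly: 2+2+9 = 13
Varne - Kelso - Ulver - Orton - Dunly: 2+1+4+5 = 12
Cheapest is Varne - Kelso - Ulver - Orton - Dunly at $12.

$12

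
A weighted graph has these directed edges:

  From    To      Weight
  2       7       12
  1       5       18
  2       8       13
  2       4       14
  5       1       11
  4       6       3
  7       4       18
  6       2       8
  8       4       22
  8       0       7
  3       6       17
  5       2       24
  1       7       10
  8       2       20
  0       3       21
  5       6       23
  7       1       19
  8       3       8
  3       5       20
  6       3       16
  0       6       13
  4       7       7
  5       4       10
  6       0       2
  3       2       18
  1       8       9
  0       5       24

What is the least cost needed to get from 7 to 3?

36

Running Dijkstra from 7:
7: 0
4: 18  (via 7)
1: 19  (via 7)
6: 21  (via 4)
0: 23  (via 6)
8: 28  (via 1)
2: 29  (via 6)
3: 36  (via 8)
Shortest route: 7 → 1 → 8 → 3 = 36.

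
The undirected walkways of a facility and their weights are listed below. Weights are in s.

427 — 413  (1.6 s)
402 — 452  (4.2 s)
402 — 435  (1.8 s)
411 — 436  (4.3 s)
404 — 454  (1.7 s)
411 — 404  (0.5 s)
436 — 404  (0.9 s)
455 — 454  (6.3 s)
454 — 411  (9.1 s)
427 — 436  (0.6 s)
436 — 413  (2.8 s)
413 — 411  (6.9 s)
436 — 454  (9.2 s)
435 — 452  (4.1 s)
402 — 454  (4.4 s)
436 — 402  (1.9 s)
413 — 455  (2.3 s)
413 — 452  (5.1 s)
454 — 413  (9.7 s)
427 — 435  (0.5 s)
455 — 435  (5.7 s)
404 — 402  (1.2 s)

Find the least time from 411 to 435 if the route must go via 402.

Shortest 411→402: 411 → 404 → 402 = 1.7
Shortest 402→435: 402 → 435 = 1.8
Total via 402: 1.7 + 1.8 = 3.5 s.

3.5 s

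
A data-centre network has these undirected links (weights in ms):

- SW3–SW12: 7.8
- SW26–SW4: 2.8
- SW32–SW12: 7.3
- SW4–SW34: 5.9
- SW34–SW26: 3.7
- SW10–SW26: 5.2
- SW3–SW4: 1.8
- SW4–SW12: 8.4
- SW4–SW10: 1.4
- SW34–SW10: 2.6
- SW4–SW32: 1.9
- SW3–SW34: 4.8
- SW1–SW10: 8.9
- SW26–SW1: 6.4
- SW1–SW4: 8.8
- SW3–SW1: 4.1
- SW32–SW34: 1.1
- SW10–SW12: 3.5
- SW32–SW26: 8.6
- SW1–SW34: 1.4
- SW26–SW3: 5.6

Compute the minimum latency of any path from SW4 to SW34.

Enumerating some paths:
SW4 → SW10 → SW34: 1.4+2.6 = 4
SW4 → SW32 → SW34: 1.9+1.1 = 3
The minimum is 3 ms via SW4 → SW32 → SW34.

3 ms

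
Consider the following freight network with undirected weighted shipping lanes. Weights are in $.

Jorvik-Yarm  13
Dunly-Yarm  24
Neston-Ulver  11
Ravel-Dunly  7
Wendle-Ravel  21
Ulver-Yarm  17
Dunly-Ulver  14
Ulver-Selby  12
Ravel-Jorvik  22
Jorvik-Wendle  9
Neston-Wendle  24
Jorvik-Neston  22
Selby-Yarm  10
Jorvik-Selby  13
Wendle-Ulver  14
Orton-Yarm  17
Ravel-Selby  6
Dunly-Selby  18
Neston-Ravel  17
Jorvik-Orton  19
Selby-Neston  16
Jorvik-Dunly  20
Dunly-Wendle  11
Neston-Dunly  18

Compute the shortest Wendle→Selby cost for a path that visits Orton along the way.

Best Wendle to Orton: Wendle → Jorvik → Orton costing 28
Shortest Orton→Selby: Orton → Yarm → Selby = 27
Total via Orton: 28 + 27 = $55.

$55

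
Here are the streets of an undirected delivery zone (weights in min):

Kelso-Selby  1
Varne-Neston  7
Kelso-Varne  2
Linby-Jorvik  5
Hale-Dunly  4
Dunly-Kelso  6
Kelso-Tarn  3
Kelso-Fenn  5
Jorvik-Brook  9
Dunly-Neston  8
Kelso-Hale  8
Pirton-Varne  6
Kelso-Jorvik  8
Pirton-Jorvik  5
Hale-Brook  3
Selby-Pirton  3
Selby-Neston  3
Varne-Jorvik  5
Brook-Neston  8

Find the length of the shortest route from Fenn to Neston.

9 min

Compare a few routes:
Fenn - Kelso - Dunly - Neston: 5+6+8 = 19
Fenn - Kelso - Varne - Neston: 5+2+7 = 14
Fenn - Kelso - Selby - Neston: 5+1+3 = 9
The minimum is 9 min via Fenn - Kelso - Selby - Neston.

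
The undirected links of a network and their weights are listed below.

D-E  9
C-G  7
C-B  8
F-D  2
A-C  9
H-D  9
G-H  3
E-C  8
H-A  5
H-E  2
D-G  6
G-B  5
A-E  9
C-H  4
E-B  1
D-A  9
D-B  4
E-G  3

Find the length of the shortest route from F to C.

13

Settle nodes by increasing distance from F:
F: 0
D: 2  (via F)
B: 6  (via D)
E: 7  (via B)
G: 8  (via D)
H: 9  (via E)
A: 11  (via D)
C: 13  (via H)
Shortest route: F–D–B–E–H–C = 13.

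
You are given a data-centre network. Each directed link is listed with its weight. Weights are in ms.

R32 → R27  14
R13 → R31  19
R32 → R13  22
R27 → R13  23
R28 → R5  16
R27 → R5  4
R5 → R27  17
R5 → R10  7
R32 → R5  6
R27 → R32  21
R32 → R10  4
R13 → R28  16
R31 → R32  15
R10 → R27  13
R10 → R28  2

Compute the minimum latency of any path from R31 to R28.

21 ms

Shortest distances from R31:
R31: 0
R32: 15  (via R31)
R10: 19  (via R32)
R28: 21  (via R10)
Shortest route: R31–R32–R10–R28 = 21 ms.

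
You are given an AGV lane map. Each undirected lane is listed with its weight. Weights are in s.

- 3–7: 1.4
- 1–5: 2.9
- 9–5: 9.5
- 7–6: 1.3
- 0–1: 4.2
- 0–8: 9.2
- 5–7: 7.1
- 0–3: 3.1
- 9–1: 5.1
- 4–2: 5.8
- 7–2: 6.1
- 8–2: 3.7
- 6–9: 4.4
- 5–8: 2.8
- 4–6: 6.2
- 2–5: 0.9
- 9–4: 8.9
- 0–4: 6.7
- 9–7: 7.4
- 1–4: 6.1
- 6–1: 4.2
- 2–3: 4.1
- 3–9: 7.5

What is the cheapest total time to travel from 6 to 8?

9.9 s

Running Dijkstra from 6:
6: 0
7: 1.3  (via 6)
3: 2.7  (via 7)
1: 4.2  (via 6)
9: 4.4  (via 6)
0: 5.8  (via 3)
4: 6.2  (via 6)
2: 6.8  (via 3)
5: 7.1  (via 1)
8: 9.9  (via 5)
Shortest route: 6–1–5–8 = 9.9 s.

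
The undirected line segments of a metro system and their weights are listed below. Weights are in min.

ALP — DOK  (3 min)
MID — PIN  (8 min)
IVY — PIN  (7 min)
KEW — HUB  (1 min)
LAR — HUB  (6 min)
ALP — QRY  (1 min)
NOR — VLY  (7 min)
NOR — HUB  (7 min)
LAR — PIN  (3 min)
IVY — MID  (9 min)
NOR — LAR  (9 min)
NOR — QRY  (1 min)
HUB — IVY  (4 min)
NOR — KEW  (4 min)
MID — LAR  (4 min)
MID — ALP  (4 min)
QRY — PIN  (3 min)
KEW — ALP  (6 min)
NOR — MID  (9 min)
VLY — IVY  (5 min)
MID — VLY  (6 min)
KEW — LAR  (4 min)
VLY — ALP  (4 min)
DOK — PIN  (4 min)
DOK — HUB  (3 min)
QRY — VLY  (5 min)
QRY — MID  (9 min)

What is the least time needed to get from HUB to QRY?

6 min

Candidate routes:
HUB–KEW–ALP–QRY: 1+6+1 = 8
HUB–DOK–ALP–QRY: 3+3+1 = 7
HUB–KEW–NOR–QRY: 1+4+1 = 6
The minimum is 6 min via HUB–KEW–NOR–QRY.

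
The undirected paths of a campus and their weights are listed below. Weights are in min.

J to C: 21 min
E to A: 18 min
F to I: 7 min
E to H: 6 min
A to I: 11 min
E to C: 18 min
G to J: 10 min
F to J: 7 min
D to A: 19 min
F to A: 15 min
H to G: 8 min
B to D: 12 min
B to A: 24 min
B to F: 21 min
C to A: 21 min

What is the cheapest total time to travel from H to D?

Enumerating some paths:
H–G–J–F–A–D: 8+10+7+15+19 = 59
H–E–A–B–D: 6+18+24+12 = 60
H–G–J–F–B–D: 8+10+7+21+12 = 58
H–E–A–D: 6+18+19 = 43
The minimum is 43 min via H–E–A–D.

43 min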